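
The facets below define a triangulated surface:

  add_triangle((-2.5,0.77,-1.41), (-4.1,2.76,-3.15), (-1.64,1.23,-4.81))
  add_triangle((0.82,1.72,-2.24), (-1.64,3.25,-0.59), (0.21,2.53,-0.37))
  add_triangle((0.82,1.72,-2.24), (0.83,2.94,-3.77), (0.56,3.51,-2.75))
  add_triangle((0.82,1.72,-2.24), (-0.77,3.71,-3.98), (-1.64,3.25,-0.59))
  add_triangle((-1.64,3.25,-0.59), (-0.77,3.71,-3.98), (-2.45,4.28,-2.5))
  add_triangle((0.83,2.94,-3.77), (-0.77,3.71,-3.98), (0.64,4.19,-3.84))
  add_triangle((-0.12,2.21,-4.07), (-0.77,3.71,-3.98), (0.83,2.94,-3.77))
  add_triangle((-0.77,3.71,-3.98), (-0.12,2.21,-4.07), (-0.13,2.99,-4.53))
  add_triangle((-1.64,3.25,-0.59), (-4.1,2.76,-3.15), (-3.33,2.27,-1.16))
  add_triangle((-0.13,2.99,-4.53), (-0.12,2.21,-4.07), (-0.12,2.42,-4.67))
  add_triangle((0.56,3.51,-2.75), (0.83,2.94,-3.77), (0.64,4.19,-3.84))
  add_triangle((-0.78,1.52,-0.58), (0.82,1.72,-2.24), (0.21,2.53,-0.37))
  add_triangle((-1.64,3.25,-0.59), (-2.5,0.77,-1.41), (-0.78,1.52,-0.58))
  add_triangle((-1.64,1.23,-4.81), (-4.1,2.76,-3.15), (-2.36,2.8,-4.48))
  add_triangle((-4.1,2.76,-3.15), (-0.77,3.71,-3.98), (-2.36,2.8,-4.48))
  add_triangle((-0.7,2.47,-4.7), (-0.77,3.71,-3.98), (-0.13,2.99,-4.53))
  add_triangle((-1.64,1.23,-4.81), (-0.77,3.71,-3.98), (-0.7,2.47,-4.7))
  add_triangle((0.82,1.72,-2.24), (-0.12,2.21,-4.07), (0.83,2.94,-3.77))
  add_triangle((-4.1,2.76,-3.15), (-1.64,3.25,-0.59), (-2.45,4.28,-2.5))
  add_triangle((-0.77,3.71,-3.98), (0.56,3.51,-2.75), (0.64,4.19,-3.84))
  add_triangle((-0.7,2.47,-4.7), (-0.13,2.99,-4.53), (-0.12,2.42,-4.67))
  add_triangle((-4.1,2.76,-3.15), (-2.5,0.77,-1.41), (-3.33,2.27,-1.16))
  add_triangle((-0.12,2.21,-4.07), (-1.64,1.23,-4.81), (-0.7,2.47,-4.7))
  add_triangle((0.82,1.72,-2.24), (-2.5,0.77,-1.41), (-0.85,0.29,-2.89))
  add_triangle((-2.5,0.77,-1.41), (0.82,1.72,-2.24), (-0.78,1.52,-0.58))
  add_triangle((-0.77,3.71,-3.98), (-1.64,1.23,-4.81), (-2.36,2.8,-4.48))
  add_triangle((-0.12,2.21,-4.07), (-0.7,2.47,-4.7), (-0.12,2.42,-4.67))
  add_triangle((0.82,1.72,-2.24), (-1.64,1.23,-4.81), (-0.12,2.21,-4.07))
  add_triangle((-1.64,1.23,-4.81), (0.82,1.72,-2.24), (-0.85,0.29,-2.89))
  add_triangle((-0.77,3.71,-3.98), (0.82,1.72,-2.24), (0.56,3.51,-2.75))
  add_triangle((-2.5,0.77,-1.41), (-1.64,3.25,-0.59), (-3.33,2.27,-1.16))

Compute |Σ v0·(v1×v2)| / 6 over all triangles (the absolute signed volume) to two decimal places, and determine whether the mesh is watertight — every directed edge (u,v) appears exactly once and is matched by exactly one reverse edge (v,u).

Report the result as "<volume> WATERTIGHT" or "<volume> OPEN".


21.56 OPEN

Per-triangle v0·(v1×v2)/6:
  t1: +2.1706
  t2: +1.6340
  t3: +0.2796
  t4: +1.8723
  t5: +1.5484
  t6: +1.1583
  t7: +1.3841
  t8: -0.2385
  t9: +2.0377
  t10: -0.0066
  t11: +0.1421
  t12: -0.8619
  t13: -0.3388
  t14: +2.7088
  t15: +3.0116
  t16: +0.7751
  t17: +1.3511
  t18: +0.2151
  t19: +2.1102
  t20: +0.4261
  t21: +0.2893
  t22: +0.8823
  t23: +0.4428
  t24: -1.9495
  t25: -1.3259
  t26: +2.5753
  t27: -0.0451
  t28: +0.3186
  t29: +0.6946
  t30: -1.0536
  t31: -0.6476
Σ = +21.5606 → |volume| = 21.56

Directed edges: 93 total; 9 unmatched, e.g. (-1.64,1.23,-4.81)→(-2.5,0.77,-1.41) → open.


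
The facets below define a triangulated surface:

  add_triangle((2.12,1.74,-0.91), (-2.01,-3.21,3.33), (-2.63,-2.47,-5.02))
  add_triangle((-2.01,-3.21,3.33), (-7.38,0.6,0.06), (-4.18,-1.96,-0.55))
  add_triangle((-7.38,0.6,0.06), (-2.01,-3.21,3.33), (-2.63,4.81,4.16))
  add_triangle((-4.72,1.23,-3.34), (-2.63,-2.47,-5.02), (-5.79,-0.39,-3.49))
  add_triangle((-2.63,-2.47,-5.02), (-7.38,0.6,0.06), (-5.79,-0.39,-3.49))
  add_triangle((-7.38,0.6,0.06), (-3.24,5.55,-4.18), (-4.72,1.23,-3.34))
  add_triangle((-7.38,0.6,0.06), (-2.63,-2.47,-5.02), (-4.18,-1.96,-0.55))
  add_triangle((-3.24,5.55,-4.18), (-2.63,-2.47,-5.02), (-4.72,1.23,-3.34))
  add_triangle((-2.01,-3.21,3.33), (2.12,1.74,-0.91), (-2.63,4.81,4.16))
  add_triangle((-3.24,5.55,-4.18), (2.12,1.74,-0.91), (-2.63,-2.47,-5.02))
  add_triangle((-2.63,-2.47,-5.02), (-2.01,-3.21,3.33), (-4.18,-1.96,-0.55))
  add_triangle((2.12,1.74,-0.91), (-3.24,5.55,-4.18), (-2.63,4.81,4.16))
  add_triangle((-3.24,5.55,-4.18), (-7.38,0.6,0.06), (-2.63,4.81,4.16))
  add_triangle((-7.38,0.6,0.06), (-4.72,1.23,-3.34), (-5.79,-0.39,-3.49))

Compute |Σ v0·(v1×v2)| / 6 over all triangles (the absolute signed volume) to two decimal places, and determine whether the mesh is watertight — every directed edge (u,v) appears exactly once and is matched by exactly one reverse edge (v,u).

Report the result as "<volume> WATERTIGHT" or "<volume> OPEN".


227.36 WATERTIGHT

Per-triangle v0·(v1×v2)/6:
  t1: +3.6614
  t2: +11.7968
  t3: +35.9055
  t4: +6.2258
  t5: +6.3389
  t6: +17.5895
  t7: +12.3333
  t8: +16.3784
  t9: +7.7459
  t10: +18.4485
  t11: +10.4806
  t12: +22.5085
  t13: +50.6911
  t14: +7.2584
Σ = +227.3625 → |volume| = 227.36

Directed edges: 42 total, each appears once with its reverse present → watertight.


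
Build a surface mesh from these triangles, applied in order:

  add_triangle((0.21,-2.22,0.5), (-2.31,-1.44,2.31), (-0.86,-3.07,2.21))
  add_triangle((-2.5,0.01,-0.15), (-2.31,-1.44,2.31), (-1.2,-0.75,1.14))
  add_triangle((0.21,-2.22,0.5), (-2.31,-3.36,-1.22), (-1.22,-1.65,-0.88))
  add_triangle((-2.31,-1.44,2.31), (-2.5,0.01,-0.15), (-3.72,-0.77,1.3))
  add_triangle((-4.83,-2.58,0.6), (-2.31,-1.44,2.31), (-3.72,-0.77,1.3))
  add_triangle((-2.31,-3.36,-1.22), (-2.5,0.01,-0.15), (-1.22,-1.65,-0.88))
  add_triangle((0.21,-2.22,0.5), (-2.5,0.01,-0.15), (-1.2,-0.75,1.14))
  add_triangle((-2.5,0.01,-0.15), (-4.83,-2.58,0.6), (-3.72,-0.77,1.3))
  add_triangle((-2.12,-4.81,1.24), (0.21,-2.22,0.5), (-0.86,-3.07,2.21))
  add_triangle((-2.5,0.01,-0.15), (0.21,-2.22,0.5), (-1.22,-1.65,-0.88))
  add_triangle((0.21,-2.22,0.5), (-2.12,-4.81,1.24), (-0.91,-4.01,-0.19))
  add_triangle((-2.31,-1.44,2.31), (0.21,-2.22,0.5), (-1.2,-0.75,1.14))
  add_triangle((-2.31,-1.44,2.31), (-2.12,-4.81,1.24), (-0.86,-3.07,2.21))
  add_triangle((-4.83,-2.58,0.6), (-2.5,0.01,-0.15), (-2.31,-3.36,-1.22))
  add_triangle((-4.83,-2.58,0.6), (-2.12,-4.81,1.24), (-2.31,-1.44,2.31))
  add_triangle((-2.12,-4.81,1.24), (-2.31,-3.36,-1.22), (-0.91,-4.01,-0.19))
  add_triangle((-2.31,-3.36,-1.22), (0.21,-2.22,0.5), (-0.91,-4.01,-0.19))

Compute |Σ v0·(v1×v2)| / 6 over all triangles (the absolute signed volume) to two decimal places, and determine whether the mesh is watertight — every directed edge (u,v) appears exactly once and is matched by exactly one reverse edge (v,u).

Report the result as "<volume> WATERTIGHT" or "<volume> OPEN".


16.83 OPEN

Per-triangle v0·(v1×v2)/6:
  t1: -0.5292
  t2: -0.0382
  t3: +0.2105
  t4: -0.1190
  t5: +2.1211
  t6: +0.3870
  t7: -0.9674
  t8: +1.3587
  t9: +1.3801
  t10: -1.0821
  t11: +1.1162
  t12: -0.0548
  t13: +2.6716
  t14: +2.4204
  t15: +5.8271
  t16: +2.2473
  t17: -0.1199
Σ = +16.8293 → |volume| = 16.83

Directed edges: 51 total; 3 unmatched, e.g. (-2.31,-3.36,-1.22)→(-4.83,-2.58,0.6) → open.


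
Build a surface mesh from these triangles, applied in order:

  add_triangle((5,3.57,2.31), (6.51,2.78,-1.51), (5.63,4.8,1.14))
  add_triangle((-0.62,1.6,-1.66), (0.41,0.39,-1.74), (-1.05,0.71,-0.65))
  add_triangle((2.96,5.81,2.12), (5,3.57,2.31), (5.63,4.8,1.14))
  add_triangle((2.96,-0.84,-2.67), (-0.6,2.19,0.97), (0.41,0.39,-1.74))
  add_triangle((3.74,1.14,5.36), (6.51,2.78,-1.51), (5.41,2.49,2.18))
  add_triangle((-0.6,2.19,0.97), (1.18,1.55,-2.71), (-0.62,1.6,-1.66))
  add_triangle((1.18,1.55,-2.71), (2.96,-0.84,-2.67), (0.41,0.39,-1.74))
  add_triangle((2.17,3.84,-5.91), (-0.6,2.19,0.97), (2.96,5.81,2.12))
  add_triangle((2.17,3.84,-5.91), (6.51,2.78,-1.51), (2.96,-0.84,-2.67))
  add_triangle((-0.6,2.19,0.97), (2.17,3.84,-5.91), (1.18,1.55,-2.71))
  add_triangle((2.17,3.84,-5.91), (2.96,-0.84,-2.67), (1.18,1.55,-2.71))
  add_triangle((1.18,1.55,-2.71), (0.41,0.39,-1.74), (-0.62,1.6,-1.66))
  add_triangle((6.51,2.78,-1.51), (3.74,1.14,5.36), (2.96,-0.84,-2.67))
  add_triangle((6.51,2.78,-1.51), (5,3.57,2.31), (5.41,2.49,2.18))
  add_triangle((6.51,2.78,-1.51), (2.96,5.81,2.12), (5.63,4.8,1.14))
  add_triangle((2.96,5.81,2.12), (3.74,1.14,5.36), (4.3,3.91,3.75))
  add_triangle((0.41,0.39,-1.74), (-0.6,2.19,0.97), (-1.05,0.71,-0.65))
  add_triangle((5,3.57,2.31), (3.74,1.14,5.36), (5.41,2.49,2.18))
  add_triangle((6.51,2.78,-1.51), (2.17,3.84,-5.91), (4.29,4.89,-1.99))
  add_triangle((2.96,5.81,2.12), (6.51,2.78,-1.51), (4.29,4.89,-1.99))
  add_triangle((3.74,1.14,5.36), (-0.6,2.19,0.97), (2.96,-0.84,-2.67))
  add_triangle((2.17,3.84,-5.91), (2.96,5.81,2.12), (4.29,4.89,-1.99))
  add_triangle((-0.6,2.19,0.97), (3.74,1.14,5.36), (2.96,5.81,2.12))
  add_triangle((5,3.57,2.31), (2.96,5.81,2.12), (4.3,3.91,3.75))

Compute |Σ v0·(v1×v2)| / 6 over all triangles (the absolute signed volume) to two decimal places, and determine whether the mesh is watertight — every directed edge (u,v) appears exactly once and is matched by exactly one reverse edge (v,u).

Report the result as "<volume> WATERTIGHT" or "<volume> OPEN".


123.79 OPEN

Per-triangle v0·(v1×v2)/6:
  t1: +5.2117
  t2: +0.2630
  t3: +4.9900
  t4: -1.4723
  t5: +2.9180
  t6: +1.6125
  t7: +0.8630
  t8: +12.1114
  t9: +18.6122
  t10: -0.4632
  t11: -0.0580
  t12: +0.4692
  t13: +15.2003
  t14: +4.6707
  t15: +4.7685
  t16: +3.9421
  t17: -0.7792
  t18: +4.5623
  t19: +14.7941
  t20: +14.2195
  t21: -8.2365
  t22: +11.9534
  t23: +8.7368
  t24: +4.9055
Σ = +123.7949 → |volume| = 123.79

Directed edges: 72 total; 6 unmatched, e.g. (-1.05,0.71,-0.65)→(-0.62,1.6,-1.66) → open.


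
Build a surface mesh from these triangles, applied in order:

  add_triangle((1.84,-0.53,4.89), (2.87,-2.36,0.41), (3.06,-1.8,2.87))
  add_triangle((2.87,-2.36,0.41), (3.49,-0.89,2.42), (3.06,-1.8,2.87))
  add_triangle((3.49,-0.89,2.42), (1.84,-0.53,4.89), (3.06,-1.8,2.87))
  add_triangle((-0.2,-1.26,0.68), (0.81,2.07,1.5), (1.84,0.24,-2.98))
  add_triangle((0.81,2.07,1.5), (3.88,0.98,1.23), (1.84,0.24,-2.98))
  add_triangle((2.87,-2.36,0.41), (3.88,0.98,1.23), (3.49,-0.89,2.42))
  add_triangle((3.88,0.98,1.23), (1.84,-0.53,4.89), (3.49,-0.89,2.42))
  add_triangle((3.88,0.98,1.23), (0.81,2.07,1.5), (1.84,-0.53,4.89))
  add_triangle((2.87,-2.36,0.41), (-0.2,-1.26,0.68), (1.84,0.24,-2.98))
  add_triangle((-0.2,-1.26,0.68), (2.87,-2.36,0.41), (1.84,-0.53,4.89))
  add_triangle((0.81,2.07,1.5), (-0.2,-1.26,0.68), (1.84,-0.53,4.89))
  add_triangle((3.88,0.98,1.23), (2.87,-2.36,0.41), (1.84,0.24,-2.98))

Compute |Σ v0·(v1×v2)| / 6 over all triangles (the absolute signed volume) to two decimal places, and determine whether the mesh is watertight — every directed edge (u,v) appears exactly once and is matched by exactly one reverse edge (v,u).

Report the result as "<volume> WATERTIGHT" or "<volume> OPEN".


Per-triangle v0·(v1×v2)/6:
  t1: +0.4413
  t2: +1.6457
  t3: +2.1171
  t4: -1.2785
  t5: +4.1177
  t6: +3.1931
  t7: +4.0886
  t8: +5.9949
  t9: +1.6154
  t10: +3.4860
  t11: +0.5920
  t12: +7.0358
Σ = +33.0491 → |volume| = 33.05

Directed edges: 36 total, each appears once with its reverse present → watertight.

33.05 WATERTIGHT


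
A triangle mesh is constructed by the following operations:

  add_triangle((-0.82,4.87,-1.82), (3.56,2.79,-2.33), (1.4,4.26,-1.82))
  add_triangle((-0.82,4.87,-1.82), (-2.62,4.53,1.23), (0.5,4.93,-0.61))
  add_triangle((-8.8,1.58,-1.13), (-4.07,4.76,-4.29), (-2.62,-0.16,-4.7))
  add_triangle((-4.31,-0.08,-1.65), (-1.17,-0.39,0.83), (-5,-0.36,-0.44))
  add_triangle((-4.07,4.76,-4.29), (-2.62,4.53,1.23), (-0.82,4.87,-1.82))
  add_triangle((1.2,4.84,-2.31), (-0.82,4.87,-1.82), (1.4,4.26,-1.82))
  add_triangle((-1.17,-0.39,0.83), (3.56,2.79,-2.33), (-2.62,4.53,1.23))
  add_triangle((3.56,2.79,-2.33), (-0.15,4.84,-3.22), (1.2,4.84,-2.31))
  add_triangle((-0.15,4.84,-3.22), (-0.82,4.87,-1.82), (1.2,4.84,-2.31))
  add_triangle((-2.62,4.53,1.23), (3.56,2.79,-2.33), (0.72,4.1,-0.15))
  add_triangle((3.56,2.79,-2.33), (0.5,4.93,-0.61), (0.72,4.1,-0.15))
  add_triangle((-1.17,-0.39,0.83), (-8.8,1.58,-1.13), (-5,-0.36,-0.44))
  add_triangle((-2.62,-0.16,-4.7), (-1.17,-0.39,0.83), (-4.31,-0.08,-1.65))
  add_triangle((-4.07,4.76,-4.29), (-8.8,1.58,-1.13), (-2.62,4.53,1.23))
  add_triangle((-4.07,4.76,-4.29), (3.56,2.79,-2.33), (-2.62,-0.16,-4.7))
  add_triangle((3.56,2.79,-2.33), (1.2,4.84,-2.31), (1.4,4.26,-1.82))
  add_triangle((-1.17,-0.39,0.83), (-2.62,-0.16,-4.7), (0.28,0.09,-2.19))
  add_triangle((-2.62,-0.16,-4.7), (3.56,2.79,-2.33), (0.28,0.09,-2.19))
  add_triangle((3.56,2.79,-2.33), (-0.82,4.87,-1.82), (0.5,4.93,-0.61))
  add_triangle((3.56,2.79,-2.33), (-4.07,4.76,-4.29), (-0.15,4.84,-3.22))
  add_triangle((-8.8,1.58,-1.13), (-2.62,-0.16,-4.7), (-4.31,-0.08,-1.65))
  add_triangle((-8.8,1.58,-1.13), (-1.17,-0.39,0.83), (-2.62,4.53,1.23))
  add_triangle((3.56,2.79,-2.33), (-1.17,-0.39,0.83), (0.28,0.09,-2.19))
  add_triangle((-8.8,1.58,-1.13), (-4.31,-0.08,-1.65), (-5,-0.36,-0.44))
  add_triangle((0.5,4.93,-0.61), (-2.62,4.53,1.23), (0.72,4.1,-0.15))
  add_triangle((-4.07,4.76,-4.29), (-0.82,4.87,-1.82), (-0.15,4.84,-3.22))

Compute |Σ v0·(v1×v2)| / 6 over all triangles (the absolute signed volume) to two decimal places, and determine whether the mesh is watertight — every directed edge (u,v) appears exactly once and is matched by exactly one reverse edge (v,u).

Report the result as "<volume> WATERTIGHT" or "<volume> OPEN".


Per-triangle v0·(v1×v2)/6:
  t1: -1.4667
  t2: +5.0134
  t3: +29.2701
  t4: +0.1447
  t5: +11.5398
  t6: +0.4885
  t7: +0.4025
  t8: +3.1928
  t9: +2.0375
  t10: -2.2718
  t11: +1.4581
  t12: +1.6304
  t13: +1.0803
  t14: +31.6881
  t15: +22.4457
  t16: +0.7701
  t17: +0.2813
  t18: +2.7470
  t19: +5.4209
  t20: +4.8032
  t21: +4.4506
  t22: +7.2150
  t23: -0.6225
  t24: +2.2758
  t25: +1.3516
  t26: +5.0992
Σ = +140.4457 → |volume| = 140.45

Directed edges: 78 total, each appears once with its reverse present → watertight.

140.45 WATERTIGHT


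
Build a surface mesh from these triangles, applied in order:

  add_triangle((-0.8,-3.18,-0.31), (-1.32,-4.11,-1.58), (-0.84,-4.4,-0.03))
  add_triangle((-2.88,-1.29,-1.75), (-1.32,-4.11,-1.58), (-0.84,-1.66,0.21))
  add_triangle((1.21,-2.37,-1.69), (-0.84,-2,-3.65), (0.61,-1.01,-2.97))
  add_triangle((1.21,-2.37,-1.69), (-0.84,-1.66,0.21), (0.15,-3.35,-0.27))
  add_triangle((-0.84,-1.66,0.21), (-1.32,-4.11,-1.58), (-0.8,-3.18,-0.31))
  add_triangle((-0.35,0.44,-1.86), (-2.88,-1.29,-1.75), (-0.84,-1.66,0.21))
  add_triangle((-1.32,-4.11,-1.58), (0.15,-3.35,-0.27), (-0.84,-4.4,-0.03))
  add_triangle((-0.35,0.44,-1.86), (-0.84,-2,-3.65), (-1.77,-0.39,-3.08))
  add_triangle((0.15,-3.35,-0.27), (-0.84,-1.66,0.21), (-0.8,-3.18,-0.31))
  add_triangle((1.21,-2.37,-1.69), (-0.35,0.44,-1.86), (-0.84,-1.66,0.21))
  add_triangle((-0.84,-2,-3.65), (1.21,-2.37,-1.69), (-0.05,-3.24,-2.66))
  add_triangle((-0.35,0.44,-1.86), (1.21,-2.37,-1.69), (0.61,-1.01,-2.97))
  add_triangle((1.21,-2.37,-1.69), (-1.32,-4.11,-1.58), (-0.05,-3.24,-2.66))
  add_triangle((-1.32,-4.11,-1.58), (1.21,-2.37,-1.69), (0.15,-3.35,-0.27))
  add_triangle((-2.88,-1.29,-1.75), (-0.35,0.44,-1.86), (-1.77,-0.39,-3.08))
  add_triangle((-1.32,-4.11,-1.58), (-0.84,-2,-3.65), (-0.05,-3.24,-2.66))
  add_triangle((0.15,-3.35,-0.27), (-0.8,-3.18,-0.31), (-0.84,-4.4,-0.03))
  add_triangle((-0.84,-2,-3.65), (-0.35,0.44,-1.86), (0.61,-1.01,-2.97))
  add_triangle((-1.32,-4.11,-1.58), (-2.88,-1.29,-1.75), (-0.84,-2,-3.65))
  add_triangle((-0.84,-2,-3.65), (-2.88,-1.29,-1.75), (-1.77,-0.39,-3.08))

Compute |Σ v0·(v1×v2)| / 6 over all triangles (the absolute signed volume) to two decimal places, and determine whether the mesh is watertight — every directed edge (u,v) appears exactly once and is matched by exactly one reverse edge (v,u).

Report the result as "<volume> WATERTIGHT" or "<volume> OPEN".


Per-triangle v0·(v1×v2)/6:
  t1: +0.1064
  t2: +1.6961
  t3: +1.7368
  t4: -0.5533
  t5: +0.3204
  t6: -0.8087
  t7: +0.9956
  t8: +1.0036
  t9: +0.2083
  t10: -1.5180
  t11: +1.2400
  t12: -0.1924
  t13: +1.3813
  t14: +2.0284
  t15: +0.2557
  t16: +2.1465
  t17: -0.2019
  t18: +1.1189
  t19: +4.6964
  t20: +2.1693
Σ = +17.8294 → |volume| = 17.83

Directed edges: 60 total, each appears once with its reverse present → watertight.

17.83 WATERTIGHT


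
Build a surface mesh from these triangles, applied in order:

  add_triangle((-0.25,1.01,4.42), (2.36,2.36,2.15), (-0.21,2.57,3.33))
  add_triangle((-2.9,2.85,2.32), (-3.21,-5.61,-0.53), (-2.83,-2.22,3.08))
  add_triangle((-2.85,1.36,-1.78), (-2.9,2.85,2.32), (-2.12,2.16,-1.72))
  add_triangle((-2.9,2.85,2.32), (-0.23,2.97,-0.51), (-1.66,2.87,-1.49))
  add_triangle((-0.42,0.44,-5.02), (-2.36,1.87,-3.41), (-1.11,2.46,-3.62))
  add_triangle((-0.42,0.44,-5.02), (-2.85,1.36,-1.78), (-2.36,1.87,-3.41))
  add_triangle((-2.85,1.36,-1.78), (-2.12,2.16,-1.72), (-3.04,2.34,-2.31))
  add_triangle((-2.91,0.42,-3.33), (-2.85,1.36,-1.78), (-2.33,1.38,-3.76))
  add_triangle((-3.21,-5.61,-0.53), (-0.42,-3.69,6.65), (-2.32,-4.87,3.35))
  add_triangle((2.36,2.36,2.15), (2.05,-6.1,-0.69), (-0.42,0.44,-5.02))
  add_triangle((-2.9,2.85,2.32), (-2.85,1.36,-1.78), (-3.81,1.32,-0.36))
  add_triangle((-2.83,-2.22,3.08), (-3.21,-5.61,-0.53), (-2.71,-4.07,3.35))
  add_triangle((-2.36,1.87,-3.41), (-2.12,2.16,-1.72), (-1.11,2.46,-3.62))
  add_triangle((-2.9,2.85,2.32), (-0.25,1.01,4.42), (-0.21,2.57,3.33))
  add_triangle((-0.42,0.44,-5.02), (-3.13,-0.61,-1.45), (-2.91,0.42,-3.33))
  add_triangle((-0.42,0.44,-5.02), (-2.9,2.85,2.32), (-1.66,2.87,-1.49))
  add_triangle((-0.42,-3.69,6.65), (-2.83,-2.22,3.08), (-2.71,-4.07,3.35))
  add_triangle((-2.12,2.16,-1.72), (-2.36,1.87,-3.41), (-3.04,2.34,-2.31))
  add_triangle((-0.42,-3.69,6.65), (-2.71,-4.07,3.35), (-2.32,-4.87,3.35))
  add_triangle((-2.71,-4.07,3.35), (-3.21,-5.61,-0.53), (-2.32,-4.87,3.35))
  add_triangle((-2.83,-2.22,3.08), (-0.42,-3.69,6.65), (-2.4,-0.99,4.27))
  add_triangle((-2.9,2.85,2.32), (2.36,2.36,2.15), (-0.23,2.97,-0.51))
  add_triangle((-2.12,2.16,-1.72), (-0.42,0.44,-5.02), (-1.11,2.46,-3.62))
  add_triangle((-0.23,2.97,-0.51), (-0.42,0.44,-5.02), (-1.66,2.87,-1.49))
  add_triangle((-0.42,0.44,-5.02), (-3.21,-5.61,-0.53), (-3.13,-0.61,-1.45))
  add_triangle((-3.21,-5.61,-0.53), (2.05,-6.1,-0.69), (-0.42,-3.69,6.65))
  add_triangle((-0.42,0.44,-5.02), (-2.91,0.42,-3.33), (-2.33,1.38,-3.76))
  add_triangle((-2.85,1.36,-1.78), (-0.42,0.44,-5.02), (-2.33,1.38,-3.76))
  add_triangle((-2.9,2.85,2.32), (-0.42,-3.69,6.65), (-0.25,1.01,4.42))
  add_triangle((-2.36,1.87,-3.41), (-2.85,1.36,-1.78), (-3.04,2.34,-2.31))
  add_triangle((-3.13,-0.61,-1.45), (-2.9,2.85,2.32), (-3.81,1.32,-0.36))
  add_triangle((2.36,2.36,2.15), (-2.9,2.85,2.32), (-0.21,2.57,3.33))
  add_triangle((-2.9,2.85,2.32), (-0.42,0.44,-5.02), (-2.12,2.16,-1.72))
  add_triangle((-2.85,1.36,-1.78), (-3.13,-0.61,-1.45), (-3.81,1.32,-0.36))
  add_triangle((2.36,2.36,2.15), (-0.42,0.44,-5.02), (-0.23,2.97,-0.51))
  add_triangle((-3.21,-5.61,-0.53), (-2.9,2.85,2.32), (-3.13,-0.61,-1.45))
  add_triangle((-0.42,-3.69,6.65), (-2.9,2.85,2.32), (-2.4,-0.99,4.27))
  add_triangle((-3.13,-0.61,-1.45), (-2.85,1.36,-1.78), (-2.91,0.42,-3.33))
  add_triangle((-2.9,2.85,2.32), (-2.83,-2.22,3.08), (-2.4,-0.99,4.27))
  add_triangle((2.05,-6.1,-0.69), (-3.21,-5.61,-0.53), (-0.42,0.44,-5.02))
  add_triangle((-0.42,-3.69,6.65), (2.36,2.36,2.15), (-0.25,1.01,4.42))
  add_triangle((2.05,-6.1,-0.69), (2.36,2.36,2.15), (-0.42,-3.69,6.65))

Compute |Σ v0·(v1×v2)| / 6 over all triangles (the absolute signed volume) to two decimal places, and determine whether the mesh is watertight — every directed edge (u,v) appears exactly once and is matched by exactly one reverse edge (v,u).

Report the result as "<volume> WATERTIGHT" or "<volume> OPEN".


Per-triangle v0·(v1×v2)/6:
  t1: +3.3370
  t2: +10.9454
  t3: +2.5292
  t4: +3.3219
  t5: +2.6584
  t6: +1.4606
  t7: +0.0571
  t8: +1.2531
  t9: +2.9723
  t10: +15.7310
  t11: +2.3839
  t12: +4.2738
  t13: +1.2158
  t14: +3.6529
  t15: +1.9453
  t16: +3.1694
  t17: +5.0438
  t18: +0.4297
  t19: +3.1710
  t20: +2.9871
  t21: +5.2355
  t22: +6.9250
  t23: -2.1858
  t24: +3.3284
  t25: +12.2865
  t26: +36.4344
  t27: +2.0966
  t28: -0.3437
  t29: +10.7008
  t30: +0.6725
  t31: +1.4385
  t32: +2.5383
  t33: -0.1532
  t34: +1.8985
  t35: +5.7353
  t36: +11.2308
  t37: +5.5592
  t38: +1.7436
  t39: +4.3598
  t40: +26.2916
  t41: +9.4633
  t42: +25.8338
Σ = +243.6286 → |volume| = 243.63

Directed edges: 126 total, each appears once with its reverse present → watertight.

243.63 WATERTIGHT


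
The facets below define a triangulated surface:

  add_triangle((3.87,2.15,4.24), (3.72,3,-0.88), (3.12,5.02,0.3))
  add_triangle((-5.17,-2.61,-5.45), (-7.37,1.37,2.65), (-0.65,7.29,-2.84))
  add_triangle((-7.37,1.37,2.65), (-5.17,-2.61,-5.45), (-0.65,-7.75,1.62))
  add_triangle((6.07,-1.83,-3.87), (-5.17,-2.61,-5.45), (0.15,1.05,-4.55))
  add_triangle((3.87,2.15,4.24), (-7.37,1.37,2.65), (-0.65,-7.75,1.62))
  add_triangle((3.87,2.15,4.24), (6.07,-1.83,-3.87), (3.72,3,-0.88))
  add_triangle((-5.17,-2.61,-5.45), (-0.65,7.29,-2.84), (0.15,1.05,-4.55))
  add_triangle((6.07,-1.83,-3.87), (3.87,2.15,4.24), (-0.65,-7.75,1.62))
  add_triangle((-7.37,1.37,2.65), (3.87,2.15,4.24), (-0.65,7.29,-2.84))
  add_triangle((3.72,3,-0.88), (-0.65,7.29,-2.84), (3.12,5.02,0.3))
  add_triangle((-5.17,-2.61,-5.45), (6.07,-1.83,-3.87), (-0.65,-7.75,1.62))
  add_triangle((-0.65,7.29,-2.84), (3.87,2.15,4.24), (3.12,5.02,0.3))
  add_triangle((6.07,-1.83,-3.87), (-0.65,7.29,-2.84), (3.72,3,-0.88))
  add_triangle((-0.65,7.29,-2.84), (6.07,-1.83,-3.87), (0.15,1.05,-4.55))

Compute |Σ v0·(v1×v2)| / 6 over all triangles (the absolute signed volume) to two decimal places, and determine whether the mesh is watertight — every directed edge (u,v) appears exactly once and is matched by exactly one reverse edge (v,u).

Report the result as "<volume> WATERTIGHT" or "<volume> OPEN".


Per-triangle v0·(v1×v2)/6:
  t1: +8.6283
  t2: +77.8463
  t3: +76.7438
  t4: +28.4762
  t5: +59.3316
  t6: +22.9616
  t7: +29.0966
  t8: +57.9635
  t9: +60.4254
  t10: +9.6767
  t11: +75.3921
  t12: +10.8778
  t13: +24.2755
  t14: +28.3622
Σ = +570.0576 → |volume| = 570.06

Directed edges: 42 total, each appears once with its reverse present → watertight.

570.06 WATERTIGHT


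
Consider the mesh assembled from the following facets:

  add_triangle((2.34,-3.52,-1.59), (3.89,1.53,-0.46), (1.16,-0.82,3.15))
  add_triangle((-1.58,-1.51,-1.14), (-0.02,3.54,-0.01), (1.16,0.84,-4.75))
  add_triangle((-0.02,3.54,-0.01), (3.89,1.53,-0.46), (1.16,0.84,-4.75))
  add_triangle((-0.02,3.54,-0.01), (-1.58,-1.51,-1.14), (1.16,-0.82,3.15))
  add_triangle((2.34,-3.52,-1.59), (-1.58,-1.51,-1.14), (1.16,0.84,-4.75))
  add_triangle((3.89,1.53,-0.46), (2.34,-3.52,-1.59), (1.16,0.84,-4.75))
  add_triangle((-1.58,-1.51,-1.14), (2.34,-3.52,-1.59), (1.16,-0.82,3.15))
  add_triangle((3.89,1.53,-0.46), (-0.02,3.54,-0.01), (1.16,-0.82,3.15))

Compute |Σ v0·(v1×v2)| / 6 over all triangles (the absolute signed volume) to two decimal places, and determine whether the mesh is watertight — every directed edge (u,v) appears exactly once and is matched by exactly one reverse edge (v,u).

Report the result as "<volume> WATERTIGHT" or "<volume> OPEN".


63.13 WATERTIGHT

Per-triangle v0·(v1×v2)/6:
  t1: +10.5499
  t2: +5.2360
  t3: +10.6074
  t4: +2.1701
  t5: +8.2370
  t6: +13.6063
  t7: +5.1711
  t8: +7.5509
Σ = +63.1287 → |volume| = 63.13

Directed edges: 24 total, each appears once with its reverse present → watertight.


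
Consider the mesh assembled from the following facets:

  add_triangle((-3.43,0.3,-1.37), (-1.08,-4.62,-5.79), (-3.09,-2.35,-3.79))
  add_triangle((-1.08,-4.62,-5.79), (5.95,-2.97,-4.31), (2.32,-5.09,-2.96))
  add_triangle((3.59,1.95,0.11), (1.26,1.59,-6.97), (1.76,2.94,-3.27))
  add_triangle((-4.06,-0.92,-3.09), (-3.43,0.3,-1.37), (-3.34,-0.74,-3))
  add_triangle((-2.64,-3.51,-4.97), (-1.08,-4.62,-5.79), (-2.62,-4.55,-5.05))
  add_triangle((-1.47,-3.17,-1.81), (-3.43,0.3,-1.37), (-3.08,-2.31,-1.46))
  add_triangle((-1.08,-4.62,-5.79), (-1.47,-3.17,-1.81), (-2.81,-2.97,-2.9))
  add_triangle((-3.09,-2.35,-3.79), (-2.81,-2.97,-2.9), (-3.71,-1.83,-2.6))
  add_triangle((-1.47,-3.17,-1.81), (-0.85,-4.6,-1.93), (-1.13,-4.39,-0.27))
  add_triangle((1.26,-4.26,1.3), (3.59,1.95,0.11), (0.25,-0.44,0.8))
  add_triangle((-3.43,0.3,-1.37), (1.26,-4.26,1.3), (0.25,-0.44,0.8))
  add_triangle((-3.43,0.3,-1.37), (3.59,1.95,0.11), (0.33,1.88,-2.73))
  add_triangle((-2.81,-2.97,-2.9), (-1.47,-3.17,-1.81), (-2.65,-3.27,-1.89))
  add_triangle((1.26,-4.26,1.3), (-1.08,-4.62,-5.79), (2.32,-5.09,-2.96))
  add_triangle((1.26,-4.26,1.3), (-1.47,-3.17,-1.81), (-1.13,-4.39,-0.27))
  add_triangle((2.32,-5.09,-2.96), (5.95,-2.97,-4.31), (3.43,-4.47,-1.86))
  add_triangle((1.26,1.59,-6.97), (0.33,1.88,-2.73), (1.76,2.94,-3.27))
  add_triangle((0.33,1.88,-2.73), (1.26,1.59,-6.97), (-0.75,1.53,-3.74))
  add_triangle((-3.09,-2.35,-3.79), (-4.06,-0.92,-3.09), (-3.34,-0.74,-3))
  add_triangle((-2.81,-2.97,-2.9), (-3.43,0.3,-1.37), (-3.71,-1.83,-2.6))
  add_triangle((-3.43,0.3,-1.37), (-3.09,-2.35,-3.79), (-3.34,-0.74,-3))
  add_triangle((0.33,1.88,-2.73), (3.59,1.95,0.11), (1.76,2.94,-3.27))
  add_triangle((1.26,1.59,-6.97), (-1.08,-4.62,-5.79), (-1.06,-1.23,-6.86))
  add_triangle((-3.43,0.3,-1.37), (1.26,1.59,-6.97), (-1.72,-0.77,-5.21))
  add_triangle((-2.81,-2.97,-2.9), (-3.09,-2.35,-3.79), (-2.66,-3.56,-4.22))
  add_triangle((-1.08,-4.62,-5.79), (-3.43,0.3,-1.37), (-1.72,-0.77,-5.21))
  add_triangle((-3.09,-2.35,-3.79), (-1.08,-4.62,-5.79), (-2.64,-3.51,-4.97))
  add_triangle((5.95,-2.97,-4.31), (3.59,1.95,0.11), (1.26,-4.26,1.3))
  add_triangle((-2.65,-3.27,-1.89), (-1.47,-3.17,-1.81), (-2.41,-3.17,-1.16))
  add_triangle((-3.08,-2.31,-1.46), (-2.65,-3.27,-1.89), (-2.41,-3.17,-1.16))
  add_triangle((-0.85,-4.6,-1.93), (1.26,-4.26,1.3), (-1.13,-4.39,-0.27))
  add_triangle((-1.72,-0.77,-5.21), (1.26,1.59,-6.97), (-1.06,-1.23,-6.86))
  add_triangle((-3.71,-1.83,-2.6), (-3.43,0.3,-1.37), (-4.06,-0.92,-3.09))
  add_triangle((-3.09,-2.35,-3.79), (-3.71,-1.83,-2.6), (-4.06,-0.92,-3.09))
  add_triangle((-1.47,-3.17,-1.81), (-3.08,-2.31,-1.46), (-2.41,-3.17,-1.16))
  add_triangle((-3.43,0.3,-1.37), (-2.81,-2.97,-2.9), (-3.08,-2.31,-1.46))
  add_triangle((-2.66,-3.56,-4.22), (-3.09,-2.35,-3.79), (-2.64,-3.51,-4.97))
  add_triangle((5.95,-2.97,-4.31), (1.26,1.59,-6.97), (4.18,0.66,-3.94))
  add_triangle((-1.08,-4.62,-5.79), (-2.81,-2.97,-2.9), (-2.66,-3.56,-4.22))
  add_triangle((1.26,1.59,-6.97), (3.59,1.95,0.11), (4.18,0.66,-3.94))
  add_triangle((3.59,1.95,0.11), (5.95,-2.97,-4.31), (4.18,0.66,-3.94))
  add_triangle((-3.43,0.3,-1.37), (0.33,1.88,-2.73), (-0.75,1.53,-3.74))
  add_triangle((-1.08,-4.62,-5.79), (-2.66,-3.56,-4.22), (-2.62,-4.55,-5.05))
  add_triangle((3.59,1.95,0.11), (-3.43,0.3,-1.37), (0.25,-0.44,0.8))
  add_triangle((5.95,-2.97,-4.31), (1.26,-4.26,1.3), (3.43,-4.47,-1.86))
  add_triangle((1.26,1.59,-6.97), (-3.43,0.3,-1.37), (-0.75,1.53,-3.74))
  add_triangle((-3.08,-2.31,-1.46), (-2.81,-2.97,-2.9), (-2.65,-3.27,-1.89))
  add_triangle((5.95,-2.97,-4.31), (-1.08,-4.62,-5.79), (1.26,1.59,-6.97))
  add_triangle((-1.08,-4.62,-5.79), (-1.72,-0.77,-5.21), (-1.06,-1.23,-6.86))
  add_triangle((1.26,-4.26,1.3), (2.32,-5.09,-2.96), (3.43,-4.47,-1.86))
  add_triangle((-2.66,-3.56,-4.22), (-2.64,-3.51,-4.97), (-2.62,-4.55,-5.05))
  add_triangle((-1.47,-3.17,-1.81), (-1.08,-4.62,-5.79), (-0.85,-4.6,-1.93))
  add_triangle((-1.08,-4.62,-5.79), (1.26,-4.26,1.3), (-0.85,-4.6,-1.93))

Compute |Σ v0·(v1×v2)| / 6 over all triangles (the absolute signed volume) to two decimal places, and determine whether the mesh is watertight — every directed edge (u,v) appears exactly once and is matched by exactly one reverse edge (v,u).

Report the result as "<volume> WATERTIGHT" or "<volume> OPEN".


Per-triangle v0·(v1×v2)/6:
  t1: +1.1386
  t2: +19.0808
  t3: +6.5188
  t4: +0.3480
  t5: +1.5982
  t6: -1.3698
  t7: +3.0619
  t8: +1.1158
  t9: +1.1829
  t10: +1.9095
  t11: +1.4705
  t12: +2.2592
  t13: +0.7039
  t14: +12.0033
  t15: -2.0372
  t16: +5.9346
  t17: +2.1239
  t18: +1.9542
  t19: +0.5277
  t20: -0.1339
  t21: -0.9874
  t22: +0.1297
  t23: +8.9689
  t24: +8.3284
  t25: +0.8433
  t26: +9.3703
  t27: +0.0664
  t28: +17.9708
  t29: +0.4007
  t30: +0.4317
  t31: +3.2217
  t32: +3.4092
  t33: +0.9934
  t34: +1.2125
  t35: -0.7599
  t36: +2.1988
  t37: +0.6302
  t38: +14.4905
  t39: +0.7636
  t40: +8.9578
  t41: +10.7670
  t42: +1.3586
  t43: -0.6285
  t44: +0.5897
  t45: +3.8025
  t46: +2.9123
  t47: +0.7517
  t48: +45.4518
  t49: +3.7818
  t50: +4.8901
  t51: +0.3709
  t52: +2.5278
  t53: +5.5094
Σ = +222.1167 → |volume| = 222.12

Directed edges: 159 total; 3 unmatched, e.g. (-1.47,-3.17,-1.81)→(-3.43,0.3,-1.37) → open.

222.12 OPEN


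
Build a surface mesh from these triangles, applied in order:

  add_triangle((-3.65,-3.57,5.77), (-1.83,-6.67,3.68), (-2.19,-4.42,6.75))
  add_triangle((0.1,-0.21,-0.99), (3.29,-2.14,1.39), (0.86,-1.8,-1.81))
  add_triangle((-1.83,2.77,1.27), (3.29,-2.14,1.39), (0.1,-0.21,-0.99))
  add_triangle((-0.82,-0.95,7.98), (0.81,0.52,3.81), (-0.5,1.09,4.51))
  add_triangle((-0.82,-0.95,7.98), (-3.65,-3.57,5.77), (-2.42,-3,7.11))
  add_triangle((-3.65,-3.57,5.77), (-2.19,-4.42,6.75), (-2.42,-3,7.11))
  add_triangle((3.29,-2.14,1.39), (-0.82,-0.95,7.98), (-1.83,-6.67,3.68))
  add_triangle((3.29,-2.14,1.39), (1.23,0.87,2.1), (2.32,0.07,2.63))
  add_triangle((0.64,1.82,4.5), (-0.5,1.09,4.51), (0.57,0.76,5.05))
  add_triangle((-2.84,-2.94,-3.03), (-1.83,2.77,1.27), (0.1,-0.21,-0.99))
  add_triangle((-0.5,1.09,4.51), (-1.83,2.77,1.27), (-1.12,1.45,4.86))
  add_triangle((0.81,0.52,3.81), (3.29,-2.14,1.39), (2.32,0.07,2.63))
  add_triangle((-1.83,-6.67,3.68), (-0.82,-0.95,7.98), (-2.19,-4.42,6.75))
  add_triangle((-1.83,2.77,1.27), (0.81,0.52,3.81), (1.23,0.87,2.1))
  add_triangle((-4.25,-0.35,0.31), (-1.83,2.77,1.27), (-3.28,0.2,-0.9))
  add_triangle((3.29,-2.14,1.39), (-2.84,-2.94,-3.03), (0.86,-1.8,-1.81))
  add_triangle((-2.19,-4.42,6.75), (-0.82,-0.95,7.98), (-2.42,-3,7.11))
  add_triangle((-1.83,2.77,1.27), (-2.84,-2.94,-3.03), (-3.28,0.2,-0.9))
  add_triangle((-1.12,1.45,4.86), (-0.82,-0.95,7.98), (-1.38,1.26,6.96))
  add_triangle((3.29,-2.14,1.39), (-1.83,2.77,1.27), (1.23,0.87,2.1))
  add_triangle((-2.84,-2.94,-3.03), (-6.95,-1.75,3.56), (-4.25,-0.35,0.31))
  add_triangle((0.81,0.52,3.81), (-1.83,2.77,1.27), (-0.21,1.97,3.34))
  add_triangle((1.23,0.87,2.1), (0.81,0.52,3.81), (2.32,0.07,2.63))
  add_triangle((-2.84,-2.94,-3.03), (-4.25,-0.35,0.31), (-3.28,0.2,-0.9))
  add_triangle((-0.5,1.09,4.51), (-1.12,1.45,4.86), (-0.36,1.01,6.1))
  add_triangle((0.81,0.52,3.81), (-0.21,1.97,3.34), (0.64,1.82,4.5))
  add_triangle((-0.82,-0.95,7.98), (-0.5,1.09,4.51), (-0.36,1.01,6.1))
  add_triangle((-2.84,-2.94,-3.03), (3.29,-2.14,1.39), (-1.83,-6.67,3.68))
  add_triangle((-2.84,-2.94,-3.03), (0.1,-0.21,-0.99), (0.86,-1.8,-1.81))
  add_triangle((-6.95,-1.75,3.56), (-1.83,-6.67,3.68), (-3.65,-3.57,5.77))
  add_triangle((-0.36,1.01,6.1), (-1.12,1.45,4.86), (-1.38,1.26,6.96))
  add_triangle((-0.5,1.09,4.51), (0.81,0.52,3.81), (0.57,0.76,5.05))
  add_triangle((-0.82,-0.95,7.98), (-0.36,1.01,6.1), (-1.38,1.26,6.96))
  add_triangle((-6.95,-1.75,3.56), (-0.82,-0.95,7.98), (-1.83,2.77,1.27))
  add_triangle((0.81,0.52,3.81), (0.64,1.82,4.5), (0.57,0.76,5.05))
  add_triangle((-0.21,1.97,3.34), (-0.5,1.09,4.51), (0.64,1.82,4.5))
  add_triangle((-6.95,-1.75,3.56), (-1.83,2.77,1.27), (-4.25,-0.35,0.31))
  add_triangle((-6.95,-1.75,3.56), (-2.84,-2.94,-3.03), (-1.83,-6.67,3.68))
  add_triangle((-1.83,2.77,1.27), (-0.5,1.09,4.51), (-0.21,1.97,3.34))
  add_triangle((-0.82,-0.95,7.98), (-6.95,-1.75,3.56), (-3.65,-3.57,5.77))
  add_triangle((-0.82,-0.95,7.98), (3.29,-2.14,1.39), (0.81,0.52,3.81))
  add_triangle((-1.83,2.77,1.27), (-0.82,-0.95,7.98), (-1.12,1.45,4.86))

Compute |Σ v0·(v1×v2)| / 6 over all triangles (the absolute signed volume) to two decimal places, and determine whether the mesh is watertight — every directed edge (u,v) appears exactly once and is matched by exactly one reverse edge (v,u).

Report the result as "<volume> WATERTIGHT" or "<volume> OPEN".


Per-triangle v0·(v1×v2)/6:
  t1: +8.6705
  t2: +0.5295
  t3: +0.7317
  t4: +2.6471
  t5: +2.2783
  t6: +3.2853
  t7: +32.2655
  t8: +0.1425
  t9: +1.0163
  t10: +1.9431
  t11: +0.7263
  t12: +2.0555
  t13: +5.4195
  t14: +2.0699
  t15: +2.7354
  t16: +4.4601
  t17: +3.8397
  t18: +0.2550
  t19: -0.0698
  t20: -0.5022
  t21: +8.5525
  t22: -0.5020
  t23: +0.7961
  t24: +3.2617
  t25: +0.1374
  t26: -0.4000
  t27: -0.6618
  t28: +19.5777
  t29: +0.9918
  t30: +19.6310
  t31: +0.5447
  t32: -0.0862
  t33: +2.2763
  t34: +28.5784
  t35: +0.3714
  t36: +0.9072
  t37: +7.2643
  t38: +39.3239
  t39: +1.7731
  t40: +19.8550
  t41: +7.6003
  t42: +2.1741
Σ = +236.4661 → |volume| = 236.47

Directed edges: 126 total, each appears once with its reverse present → watertight.

236.47 WATERTIGHT


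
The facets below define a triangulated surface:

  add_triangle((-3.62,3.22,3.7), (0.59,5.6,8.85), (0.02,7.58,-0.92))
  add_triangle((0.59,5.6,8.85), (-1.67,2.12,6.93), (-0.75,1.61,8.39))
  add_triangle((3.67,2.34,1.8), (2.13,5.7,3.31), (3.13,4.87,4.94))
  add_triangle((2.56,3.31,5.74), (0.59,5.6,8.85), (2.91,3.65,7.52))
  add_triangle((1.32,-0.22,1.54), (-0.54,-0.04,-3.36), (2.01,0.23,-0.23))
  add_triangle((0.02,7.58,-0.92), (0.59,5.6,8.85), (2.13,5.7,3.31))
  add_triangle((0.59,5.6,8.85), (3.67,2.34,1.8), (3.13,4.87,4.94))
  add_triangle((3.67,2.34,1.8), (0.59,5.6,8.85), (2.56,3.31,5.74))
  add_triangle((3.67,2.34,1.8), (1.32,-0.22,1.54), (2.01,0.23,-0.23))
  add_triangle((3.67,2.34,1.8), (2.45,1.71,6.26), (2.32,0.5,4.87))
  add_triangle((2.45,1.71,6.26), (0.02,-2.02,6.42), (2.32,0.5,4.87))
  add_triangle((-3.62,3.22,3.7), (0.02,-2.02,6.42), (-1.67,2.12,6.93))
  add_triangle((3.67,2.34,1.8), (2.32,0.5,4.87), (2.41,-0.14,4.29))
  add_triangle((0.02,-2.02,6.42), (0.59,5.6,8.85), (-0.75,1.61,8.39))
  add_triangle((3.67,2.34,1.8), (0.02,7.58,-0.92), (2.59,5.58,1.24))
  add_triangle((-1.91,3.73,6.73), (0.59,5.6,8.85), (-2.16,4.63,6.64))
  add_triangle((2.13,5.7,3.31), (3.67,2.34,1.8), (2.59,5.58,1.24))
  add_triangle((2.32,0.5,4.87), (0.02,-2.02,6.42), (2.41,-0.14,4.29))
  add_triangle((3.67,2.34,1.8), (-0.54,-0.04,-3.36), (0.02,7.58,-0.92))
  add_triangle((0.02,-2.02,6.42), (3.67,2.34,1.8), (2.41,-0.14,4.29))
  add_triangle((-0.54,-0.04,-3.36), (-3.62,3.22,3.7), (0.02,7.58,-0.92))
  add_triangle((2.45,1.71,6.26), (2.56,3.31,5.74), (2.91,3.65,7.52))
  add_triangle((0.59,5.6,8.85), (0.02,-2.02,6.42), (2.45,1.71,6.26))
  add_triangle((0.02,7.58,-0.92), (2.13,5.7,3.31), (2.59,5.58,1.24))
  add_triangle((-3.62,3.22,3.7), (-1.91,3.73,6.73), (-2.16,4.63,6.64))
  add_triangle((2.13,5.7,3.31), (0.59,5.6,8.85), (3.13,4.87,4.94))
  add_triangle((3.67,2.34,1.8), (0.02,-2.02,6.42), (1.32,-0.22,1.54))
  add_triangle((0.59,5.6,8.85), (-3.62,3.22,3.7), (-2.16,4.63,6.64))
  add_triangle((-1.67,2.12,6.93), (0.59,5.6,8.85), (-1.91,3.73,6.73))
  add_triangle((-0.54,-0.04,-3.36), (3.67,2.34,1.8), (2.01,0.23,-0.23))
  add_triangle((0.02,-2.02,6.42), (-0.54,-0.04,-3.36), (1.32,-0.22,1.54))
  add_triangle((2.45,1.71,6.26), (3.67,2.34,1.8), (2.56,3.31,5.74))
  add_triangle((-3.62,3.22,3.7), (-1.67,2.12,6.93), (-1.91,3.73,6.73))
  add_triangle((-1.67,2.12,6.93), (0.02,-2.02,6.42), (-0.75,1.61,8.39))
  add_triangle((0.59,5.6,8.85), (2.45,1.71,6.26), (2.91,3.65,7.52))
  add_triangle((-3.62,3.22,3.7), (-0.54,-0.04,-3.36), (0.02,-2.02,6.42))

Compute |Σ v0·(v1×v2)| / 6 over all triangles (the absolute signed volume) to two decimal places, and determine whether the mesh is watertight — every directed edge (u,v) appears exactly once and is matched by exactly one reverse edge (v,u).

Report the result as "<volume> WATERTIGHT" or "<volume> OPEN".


Per-triangle v0·(v1×v2)/6:
  t1: +46.6569
  t2: +7.2575
  t3: +5.0599
  t4: +2.4154
  t5: +0.4130
  t6: +22.5542
  t7: +4.1713
  t8: +5.5437
  t9: +1.3636
  t10: +3.3674
  t11: +3.7894
  t12: +8.7751
  t13: +1.9658
  t14: +9.5207
  t15: +2.0941
  t16: +3.5195
  t17: +5.5240
  t18: +2.2280
  t19: +14.1532
  t20: -2.7095
  t21: +18.2147
  t22: +0.5822
  t23: +19.5908
  t24: +7.8969
  t25: +2.3767
  t26: +9.9825
  t27: +3.0527
  t28: +0.9301
  t29: +6.2182
  t30: +2.2172
  t31: +1.3942
  t32: +4.7854
  t33: +4.5713
  t34: +4.1208
  t35: +4.6745
  t36: +6.7475
Σ = +245.0191 → |volume| = 245.02

Directed edges: 108 total, each appears once with its reverse present → watertight.

245.02 WATERTIGHT


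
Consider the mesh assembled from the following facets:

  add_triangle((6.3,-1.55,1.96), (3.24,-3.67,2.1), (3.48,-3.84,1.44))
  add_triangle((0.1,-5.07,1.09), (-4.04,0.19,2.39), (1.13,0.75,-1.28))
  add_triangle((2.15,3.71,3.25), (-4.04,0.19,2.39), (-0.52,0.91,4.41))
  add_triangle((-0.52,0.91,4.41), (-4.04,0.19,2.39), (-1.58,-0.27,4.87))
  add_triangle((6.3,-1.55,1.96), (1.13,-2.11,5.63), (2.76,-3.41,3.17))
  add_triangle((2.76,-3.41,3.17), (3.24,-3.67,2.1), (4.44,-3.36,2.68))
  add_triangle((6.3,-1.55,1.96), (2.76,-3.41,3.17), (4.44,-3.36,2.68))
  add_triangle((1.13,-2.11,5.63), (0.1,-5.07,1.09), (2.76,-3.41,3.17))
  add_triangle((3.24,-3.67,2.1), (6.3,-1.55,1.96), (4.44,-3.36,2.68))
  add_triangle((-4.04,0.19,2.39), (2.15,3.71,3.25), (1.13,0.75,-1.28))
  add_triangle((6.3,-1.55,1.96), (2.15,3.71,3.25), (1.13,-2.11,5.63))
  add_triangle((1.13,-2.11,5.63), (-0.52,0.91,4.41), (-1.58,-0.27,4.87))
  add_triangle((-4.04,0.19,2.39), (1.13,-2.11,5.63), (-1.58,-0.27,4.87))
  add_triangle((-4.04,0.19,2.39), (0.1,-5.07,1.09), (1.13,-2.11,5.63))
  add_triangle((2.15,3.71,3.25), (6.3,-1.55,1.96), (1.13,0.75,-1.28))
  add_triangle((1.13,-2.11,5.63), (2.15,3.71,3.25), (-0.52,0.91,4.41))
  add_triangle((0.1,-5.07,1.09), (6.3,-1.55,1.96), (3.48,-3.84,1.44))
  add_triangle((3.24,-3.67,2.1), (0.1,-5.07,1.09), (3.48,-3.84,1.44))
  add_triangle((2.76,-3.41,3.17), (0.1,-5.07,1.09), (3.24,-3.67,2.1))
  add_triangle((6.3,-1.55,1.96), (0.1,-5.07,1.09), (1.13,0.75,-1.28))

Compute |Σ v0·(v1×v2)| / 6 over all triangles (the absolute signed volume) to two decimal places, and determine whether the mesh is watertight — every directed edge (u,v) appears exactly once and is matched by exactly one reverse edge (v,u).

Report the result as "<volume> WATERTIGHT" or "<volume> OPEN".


Per-triangle v0·(v1×v2)/6:
  t1: +2.3433
  t2: +1.4642
  t3: +7.8311
  t4: +3.2976
  t5: +10.6899
  t6: +1.2146
  t7: +1.7794
  t8: +9.5370
  t9: +1.3174
  t10: +4.0146
  t11: +28.4589
  t12: +4.0995
  t13: +3.9900
  t14: +19.8903
  t15: +10.0480
  t16: +10.0991
  t17: -1.4245
  t18: +2.1266
  t19: +3.5397
  t20: +7.5005
Σ = +131.8170 → |volume| = 131.82

Directed edges: 60 total, each appears once with its reverse present → watertight.

131.82 WATERTIGHT


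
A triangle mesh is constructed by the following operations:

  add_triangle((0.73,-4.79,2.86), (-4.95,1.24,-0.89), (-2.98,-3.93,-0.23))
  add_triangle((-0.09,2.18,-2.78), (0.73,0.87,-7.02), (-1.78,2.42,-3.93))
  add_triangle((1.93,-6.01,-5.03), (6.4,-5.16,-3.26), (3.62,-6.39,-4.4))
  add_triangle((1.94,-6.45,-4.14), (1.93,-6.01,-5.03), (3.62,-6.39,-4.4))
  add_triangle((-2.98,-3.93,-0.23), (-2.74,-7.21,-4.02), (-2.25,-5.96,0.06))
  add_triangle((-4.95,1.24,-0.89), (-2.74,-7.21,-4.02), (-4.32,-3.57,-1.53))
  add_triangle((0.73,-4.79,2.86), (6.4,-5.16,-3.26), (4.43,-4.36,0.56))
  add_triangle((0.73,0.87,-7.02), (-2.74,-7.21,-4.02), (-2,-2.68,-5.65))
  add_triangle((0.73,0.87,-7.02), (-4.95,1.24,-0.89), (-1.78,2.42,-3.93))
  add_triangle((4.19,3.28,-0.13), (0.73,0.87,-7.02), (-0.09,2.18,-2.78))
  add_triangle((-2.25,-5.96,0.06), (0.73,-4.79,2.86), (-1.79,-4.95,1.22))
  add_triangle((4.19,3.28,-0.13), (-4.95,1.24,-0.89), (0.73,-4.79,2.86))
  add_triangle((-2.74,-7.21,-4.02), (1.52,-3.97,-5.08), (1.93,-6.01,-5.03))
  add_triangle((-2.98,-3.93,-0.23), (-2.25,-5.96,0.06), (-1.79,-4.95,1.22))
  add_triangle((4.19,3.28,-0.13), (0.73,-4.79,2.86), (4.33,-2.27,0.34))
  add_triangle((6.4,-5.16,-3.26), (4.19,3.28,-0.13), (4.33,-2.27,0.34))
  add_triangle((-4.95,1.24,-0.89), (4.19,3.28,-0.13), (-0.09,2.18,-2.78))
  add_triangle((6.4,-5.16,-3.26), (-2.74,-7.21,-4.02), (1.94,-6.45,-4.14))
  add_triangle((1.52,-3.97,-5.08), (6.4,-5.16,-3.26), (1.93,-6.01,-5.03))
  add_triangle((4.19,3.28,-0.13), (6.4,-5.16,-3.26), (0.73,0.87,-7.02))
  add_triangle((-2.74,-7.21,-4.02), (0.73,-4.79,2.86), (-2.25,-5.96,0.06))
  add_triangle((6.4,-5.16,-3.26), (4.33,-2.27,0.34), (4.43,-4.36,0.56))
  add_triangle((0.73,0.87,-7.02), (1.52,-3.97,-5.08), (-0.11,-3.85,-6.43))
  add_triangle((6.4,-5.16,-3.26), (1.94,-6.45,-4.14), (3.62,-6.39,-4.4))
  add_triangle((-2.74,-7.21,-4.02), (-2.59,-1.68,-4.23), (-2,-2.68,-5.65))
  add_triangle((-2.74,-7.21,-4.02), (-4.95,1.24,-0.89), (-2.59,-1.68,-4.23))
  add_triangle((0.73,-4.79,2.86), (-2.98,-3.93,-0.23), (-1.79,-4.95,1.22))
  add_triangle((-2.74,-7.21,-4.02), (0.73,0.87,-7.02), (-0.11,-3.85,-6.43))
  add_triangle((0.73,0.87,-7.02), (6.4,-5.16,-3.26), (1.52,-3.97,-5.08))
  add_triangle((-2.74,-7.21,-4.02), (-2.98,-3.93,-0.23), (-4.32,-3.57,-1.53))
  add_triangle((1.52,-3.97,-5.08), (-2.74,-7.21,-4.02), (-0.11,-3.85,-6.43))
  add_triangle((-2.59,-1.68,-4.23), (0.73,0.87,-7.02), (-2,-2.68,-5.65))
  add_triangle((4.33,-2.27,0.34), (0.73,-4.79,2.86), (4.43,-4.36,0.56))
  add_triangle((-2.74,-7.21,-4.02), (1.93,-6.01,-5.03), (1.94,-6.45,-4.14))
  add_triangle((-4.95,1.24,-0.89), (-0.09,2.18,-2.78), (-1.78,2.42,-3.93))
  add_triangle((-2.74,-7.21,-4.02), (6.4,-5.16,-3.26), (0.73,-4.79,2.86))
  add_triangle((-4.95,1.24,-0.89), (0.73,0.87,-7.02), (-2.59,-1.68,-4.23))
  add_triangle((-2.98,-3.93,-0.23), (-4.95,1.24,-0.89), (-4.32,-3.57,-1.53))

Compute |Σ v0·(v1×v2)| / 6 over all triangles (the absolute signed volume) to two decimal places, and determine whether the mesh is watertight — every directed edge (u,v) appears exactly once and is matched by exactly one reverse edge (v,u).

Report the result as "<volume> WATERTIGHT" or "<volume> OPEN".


386.21 WATERTIGHT

Per-triangle v0·(v1×v2)/6:
  t1: +9.3655
  t2: +3.8429
  t3: +2.8414
  t4: +2.1009
  t5: +6.0783
  t6: +8.6310
  t7: +9.9048
  t8: +10.8464
  t9: +8.5111
  t10: +10.4166
  t11: +2.7306
  t12: +6.3894
  t13: +8.4043
  t14: +1.7182
  t15: +9.6171
  t16: +15.4685
  t17: +8.2999
  t18: +3.4421
  t19: +8.6089
  t20: +50.3339
  t21: +10.2684
  t22: +5.8089
  t23: +9.5822
  t24: +1.6506
  t25: +5.8614
  t26: +17.7458
  t27: -0.2749
  t28: +10.1475
  t29: +26.1611
  t30: +6.1611
  t31: +10.9286
  t32: +5.3096
  t33: +3.4464
  t34: +6.1066
  t35: +1.9241
  t36: +56.7411
  t37: +17.0092
  t38: +4.0799
Σ = +386.2094 → |volume| = 386.21

Directed edges: 114 total, each appears once with its reverse present → watertight.
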